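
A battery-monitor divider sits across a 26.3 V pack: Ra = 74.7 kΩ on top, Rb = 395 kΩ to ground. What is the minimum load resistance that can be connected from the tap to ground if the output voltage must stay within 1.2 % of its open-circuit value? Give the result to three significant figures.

R_L(min) ≈ 5.17 MΩ

Output resistance R_th = Ra‖Rb = (74.7 × 395)/469.7 = 62.82 kΩ.
The fractional drop is R_th/(R_th + R_L); requiring this ≤ 0.0120 gives R_L ≥ R_th(1/0.0120 − 1) = 62.82 × 82.33 = 5.17 MΩ.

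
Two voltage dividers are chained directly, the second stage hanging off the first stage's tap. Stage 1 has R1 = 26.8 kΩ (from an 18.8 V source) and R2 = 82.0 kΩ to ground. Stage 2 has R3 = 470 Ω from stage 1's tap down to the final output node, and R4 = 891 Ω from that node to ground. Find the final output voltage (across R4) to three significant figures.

V_out ≈ 0.586 V

Stage 2 presents R3+R4 = 1361 Ω as a load on stage 1's tap.
Stage 1's lower leg becomes R2‖(R3+R4) = 1339 Ω, so V_mid = 18.8 × 1339/28140 = 0.8945 V.
Stage 2 is itself unloaded: V_out = V_mid × R4/(R3+R4) = 0.8945 × 891/1361 = 0.586 V.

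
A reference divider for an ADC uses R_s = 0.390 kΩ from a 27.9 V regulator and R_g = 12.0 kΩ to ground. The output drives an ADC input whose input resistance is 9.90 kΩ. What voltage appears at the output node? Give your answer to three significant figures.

V_out ≈ 26.0 V

The load sits in parallel with R_g: R_g‖R_L = (12000 × 9900) / (12000 + 9900) = 5425 Ω.
V_out = 27.9 × 5425 / (390 + 5425) = 27.9 × 5425/5815 = 26.0 V.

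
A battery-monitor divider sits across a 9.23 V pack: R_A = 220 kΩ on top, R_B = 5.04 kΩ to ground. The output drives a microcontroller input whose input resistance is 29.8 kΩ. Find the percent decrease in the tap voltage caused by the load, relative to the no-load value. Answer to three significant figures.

The divider's output (Thévenin) resistance is R_A‖R_B = 4.927 kΩ.
Fractional drop under load = R_th/(R_th + R_L) = 4.927 / (4.927 + 29.8) = 0.1419.
So the output falls by 14.2 %.

14.2 %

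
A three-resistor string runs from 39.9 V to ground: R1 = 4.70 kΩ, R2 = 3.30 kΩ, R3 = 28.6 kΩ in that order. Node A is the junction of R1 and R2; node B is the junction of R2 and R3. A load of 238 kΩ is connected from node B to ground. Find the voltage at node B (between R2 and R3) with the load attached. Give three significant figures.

V ≈ 30.4 V

At node B, R3 is in parallel with the load: R3‖R_L = 25.53 kΩ.
Below node A the resistance is R2 + (R3‖R_L) = 28.83 kΩ, so V_A = 39.9 × 28.83/33.53 = 34.31 V.
Then V_B = V_A × (R3‖R_L)/(R2 + R3‖R_L) = 34.31 × 25.53/28.83 = 30.4 V.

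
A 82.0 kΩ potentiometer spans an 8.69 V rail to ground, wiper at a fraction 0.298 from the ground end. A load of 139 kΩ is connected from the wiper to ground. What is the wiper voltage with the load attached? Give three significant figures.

The wiper splits the pot into (1−α)R = 57.56 kΩ above and αR = 24.44 kΩ below.
Lower section ‖ load = 20.78 kΩ.
V_wiper = 8.69 × 20.78/(57.56 + 20.78) = 2.31 V.

V ≈ 2.31 V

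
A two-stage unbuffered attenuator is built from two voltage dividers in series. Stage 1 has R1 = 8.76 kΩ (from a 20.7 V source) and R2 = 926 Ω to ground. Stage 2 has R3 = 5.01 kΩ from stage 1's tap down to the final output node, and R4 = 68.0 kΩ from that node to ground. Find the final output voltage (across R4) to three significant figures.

V_out ≈ 1.82 V

Stage 2 presents R3+R4 = 73010 Ω as a load on stage 1's tap.
Stage 1's lower leg becomes R2‖(R3+R4) = 914.4 Ω, so V_mid = 20.7 × 914.4/9674 = 1.957 V.
Stage 2 is itself unloaded: V_out = V_mid × R4/(R3+R4) = 1.957 × 68000/73010 = 1.82 V.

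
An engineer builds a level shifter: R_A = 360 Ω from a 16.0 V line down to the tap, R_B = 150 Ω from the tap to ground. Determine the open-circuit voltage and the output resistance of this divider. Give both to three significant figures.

V_th = 4.71 V, R_th = 106 Ω

V_th is the open-circuit tap voltage: 16.0 × 150/(360 + 150) = 4.71 V.
With the supply zeroed, R_A and R_B appear in parallel from the tap: R_th = R_A‖R_B = (360 × 150)/510.0 = 106 Ω.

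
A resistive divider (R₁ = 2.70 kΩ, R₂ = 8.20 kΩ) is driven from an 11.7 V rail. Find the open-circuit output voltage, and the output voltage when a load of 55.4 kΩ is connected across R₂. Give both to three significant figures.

Open-circuit: V = 11.7 × 8.20/(2.70 + 8.20) = 8.80 V.
With the load, R₂ becomes R₂‖R_L = 7.143 kΩ, so V = 11.7 × 7.143/9.843 = 8.49 V.

Unloaded: 8.80 V; loaded: 8.49 V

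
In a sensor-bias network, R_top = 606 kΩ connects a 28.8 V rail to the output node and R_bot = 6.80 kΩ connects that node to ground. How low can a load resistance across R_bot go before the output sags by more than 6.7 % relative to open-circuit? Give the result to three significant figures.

Output resistance R_th = R_top‖R_bot = (606 × 6.80)/612.8 = 6.725 kΩ.
The fractional drop is R_th/(R_th + R_L); requiring this ≤ 0.0670 gives R_L ≥ R_th(1/0.0670 − 1) = 6.725 × 13.93 = 93.6 kΩ.

R_L(min) ≈ 93.6 kΩ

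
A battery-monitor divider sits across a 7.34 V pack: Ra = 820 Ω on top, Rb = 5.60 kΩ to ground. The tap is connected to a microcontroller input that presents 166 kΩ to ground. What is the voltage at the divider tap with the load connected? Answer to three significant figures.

V_out ≈ 6.38 V

The load sits in parallel with Rb: Rb‖R_L = (5600 × 166000) / (5600 + 166000) = 5417 Ω.
V_out = 7.34 × 5417 / (820 + 5417) = 7.34 × 5417/6237 = 6.38 V.
(Unloaded it would have been 6.40 V.)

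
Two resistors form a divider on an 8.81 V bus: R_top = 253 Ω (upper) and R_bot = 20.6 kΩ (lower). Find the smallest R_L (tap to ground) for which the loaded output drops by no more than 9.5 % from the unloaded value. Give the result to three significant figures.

R_L(min) ≈ 2.38 kΩ

Output resistance R_th = R_top‖R_bot = (253 × 20600)/20850 = 249.9 Ω.
The fractional drop is R_th/(R_th + R_L); requiring this ≤ 0.0950 gives R_L ≥ R_th(1/0.0950 − 1) = 249.9 × 9.526 = 2.38 kΩ.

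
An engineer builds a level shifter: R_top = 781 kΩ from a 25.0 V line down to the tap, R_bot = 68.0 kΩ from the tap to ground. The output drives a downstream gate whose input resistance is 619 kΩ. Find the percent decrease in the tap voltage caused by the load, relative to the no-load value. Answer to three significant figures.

The divider's output (Thévenin) resistance is R_top‖R_bot = 62.55 kΩ.
Fractional drop under load = R_th/(R_th + R_L) = 62.55 / (62.55 + 619) = 0.09178.
So the output falls by 9.18 %.

9.18 %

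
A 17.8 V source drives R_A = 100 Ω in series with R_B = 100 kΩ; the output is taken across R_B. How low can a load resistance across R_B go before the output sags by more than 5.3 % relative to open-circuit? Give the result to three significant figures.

Output resistance R_th = R_A‖R_B = (100 × 100000)/100100 = 99.90 Ω.
The fractional drop is R_th/(R_th + R_L); requiring this ≤ 0.0530 gives R_L ≥ R_th(1/0.0530 − 1) = 99.90 × 17.87 = 1.79 kΩ.

R_L(min) ≈ 1.79 kΩ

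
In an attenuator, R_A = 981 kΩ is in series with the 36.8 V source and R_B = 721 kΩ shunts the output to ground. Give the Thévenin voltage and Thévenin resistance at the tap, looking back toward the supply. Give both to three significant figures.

V_th = 15.6 V, R_th = 416 kΩ

V_th is the open-circuit tap voltage: 36.8 × 721/(981 + 721) = 15.6 V.
With the supply zeroed, R_A and R_B appear in parallel from the tap: R_th = R_A‖R_B = (981 × 721)/1702 = 416 kΩ.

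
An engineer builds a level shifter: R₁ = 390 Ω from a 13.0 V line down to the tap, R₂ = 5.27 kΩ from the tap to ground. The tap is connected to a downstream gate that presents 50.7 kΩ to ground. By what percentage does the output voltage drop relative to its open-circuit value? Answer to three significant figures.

The divider's output (Thévenin) resistance is R₁‖R₂ = 363.1 Ω.
Fractional drop under load = R_th/(R_th + R_L) = 363.1 / (363.1 + 50700) = 0.007111.
So the output falls by 0.711 %.

0.711 %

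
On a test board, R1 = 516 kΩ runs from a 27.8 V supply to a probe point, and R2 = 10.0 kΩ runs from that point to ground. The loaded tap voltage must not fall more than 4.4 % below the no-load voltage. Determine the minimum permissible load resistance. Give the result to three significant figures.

Output resistance R_th = R1‖R2 = (516 × 10.0)/526.0 = 9.810 kΩ.
The fractional drop is R_th/(R_th + R_L); requiring this ≤ 0.0440 gives R_L ≥ R_th(1/0.0440 − 1) = 9.810 × 21.73 = 213 kΩ.

R_L(min) ≈ 213 kΩ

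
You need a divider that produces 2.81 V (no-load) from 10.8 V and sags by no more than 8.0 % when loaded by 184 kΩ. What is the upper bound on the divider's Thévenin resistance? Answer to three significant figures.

R_th ≤ 16.0 kΩ

Loading drop = R_th/(R_th + R_L) ≤ 0.0800, so R_th ≤ R_L · ε/(1−ε) = 184 kΩ × 0.0800/0.9200 = 16.0 kΩ.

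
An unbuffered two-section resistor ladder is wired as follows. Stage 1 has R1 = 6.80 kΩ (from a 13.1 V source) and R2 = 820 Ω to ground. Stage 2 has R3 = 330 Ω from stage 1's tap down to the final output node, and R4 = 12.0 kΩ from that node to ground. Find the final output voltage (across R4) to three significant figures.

Stage 2 presents R3+R4 = 12330 Ω as a load on stage 1's tap.
Stage 1's lower leg becomes R2‖(R3+R4) = 768.9 Ω, so V_mid = 13.1 × 768.9/7569 = 1.331 V.
Stage 2 is itself unloaded: V_out = V_mid × R4/(R3+R4) = 1.331 × 12000/12330 = 1.30 V.

V_out ≈ 1.30 V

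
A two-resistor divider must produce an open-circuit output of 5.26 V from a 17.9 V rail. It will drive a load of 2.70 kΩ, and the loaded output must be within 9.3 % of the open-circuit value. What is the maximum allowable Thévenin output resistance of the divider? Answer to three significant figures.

R_th ≤ 277 Ω

Loading drop = R_th/(R_th + R_L) ≤ 0.0930, so R_th ≤ R_L · ε/(1−ε) = 2.70 kΩ × 0.0930/0.9070 = 277 Ω.
(Any R1, R2 with R2/(R1+R2) = 0.294 and R1‖R2 ≤ 277 Ω will meet the spec.)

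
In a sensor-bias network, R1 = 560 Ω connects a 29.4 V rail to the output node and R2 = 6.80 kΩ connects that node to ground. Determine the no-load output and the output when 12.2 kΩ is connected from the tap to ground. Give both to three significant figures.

Open-circuit: V = 29.4 × 6800/(560 + 6800) = 27.2 V.
With the load, R2 becomes R2‖R_L = 4366 Ω, so V = 29.4 × 4366/4926 = 26.1 V.

Unloaded: 27.2 V; loaded: 26.1 V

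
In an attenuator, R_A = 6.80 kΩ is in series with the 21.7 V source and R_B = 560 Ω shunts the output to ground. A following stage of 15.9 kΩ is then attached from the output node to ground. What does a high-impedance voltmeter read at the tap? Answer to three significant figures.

V_out ≈ 1.60 V

The load sits in parallel with R_B: R_B‖R_L = (560 × 15900) / (560 + 15900) = 540.9 Ω.
V_out = 21.7 × 540.9 / (6800 + 540.9) = 21.7 × 540.9/7341 = 1.60 V.
(Unloaded it would have been 1.65 V.)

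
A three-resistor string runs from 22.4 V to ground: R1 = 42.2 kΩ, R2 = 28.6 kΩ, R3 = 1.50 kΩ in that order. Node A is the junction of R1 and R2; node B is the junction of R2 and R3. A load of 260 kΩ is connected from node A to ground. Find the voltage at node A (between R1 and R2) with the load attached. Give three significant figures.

Below node A the series string R2+R3 = 30.10 kΩ sits in parallel with the 260 kΩ load: 26.98 kΩ.
V_A = 22.4 × 26.98/(42.2 + 26.98) = 8.74 V.

V ≈ 8.74 V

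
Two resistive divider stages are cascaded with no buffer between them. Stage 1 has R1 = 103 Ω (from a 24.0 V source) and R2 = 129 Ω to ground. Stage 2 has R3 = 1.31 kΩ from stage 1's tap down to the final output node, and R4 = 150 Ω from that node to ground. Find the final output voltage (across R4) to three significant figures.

Stage 2 presents R3+R4 = 1460 Ω as a load on stage 1's tap.
Stage 1's lower leg becomes R2‖(R3+R4) = 118.5 Ω, so V_mid = 24.0 × 118.5/221.5 = 12.84 V.
Stage 2 is itself unloaded: V_out = V_mid × R4/(R3+R4) = 12.84 × 150/1460 = 1.32 V.

V_out ≈ 1.32 V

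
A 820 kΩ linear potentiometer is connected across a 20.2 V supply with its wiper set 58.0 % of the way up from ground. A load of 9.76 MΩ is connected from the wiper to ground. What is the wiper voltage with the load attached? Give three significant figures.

V ≈ 11.5 V

The wiper splits the pot into (1−α)R = 344.4 kΩ above and αR = 475.6 kΩ below.
Lower section ‖ load = 453.5 kΩ.
V_wiper = 20.2 × 453.5/(344.4 + 453.5) = 11.5 V.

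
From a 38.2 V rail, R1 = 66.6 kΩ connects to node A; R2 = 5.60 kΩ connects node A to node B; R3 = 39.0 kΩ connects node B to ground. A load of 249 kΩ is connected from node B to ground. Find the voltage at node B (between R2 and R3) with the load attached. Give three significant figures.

V ≈ 12.2 V

At node B, R3 is in parallel with the load: R3‖R_L = 33.72 kΩ.
Below node A the resistance is R2 + (R3‖R_L) = 39.32 kΩ, so V_A = 38.2 × 39.32/105.9 = 14.18 V.
Then V_B = V_A × (R3‖R_L)/(R2 + R3‖R_L) = 14.18 × 33.72/39.32 = 12.2 V.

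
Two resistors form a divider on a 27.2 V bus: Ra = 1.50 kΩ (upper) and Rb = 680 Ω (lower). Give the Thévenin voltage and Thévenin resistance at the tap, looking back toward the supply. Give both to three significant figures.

V_th = 8.48 V, R_th = 468 Ω

V_th is the open-circuit tap voltage: 27.2 × 680/(1500 + 680) = 8.48 V.
With the supply zeroed, Ra and Rb appear in parallel from the tap: R_th = Ra‖Rb = (1500 × 680)/2180 = 468 Ω.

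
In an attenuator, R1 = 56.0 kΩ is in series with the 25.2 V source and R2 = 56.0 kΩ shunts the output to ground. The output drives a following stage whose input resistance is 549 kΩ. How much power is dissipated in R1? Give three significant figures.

P ≈ 3.12 mW

Total resistance from the source is R1 + (R2‖R_L) = 106.8 kΩ, so I = 25.2/106.8 kΩ = 0.2359 mA.
P = I²·R1 = (0.2359 mA)² × 56.0 kΩ = 3.12 mW.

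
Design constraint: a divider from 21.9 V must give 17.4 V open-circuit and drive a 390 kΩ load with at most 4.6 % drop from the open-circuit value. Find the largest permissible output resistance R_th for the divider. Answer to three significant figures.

Loading drop = R_th/(R_th + R_L) ≤ 0.0460, so R_th ≤ R_L · ε/(1−ε) = 390 kΩ × 0.0460/0.9540 = 18.8 kΩ.

R_th ≤ 18.8 kΩ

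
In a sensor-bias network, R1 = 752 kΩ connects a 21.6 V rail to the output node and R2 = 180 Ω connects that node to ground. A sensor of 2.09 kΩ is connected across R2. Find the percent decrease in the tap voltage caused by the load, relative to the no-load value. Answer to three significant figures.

7.93 %

The divider's output (Thévenin) resistance is R1‖R2 = 180.0 Ω.
Fractional drop under load = R_th/(R_th + R_L) = 180.0 / (180.0 + 2090) = 0.07928.
So the output falls by 7.93 %.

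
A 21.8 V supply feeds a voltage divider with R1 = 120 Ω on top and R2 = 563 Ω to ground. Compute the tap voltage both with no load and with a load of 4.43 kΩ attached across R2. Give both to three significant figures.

Open-circuit: V = 21.8 × 563/(120 + 563) = 18.0 V.
With the load, R2 becomes R2‖R_L = 499.5 Ω, so V = 21.8 × 499.5/619.5 = 17.6 V.

Unloaded: 18.0 V; loaded: 17.6 V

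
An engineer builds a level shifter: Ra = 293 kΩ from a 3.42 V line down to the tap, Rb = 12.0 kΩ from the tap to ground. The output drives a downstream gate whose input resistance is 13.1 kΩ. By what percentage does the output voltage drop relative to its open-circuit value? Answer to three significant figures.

46.8 %

Unloaded V = 3.42 × 12.0/305.0 = 0.1346 V.
Loaded: Rb‖R_L = 6.263 kΩ, giving V = 3.42 × 6.263/299.3 = 0.07157 V.
Drop = (0.1346 − 0.07157) / 0.1346 = 46.8 %.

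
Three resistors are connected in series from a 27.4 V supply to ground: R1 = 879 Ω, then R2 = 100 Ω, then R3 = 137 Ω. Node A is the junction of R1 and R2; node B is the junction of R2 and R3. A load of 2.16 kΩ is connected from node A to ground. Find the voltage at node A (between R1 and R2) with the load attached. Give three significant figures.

V ≈ 5.36 V

Below node A the series string R2+R3 = 237.0 Ω sits in parallel with the 2160 Ω load: 213.6 Ω.
V_A = 27.4 × 213.6/(879 + 213.6) = 5.36 V.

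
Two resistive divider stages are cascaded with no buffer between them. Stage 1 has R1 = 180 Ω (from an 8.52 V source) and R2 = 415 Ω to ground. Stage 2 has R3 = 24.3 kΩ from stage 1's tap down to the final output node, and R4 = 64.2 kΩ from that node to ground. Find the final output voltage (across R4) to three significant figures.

Stage 2 presents R3+R4 = 88500 Ω as a load on stage 1's tap.
Stage 1's lower leg becomes R2‖(R3+R4) = 413.1 Ω, so V_mid = 8.52 × 413.1/593.1 = 5.934 V.
Stage 2 is itself unloaded: V_out = V_mid × R4/(R3+R4) = 5.934 × 64200/88500 = 4.30 V.

V_out ≈ 4.30 V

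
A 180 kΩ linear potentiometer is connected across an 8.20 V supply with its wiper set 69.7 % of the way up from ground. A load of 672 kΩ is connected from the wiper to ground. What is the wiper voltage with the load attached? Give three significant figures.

V ≈ 5.41 V

The wiper splits the pot into (1−α)R = 54.54 kΩ above and αR = 125.5 kΩ below.
Lower section ‖ load = 105.7 kΩ.
V_wiper = 8.20 × 105.7/(54.54 + 105.7) = 5.41 V.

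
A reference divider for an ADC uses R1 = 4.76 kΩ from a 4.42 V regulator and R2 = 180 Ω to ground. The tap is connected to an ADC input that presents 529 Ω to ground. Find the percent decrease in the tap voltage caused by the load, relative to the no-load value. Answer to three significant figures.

24.7 %

Unloaded V = 4.42 × 180/4940 = 0.1611 V.
Loaded: R2‖R_L = 134.3 Ω, giving V = 4.42 × 134.3/4894 = 0.1213 V.
Drop = (0.1611 − 0.1213) / 0.1611 = 24.7 %.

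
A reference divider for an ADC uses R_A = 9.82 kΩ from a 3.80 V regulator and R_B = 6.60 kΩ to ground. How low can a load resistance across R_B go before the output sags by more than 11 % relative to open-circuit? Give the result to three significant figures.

Output resistance R_th = R_A‖R_B = (9.82 × 6.60)/16.42 = 3.947 kΩ.
The fractional drop is R_th/(R_th + R_L); requiring this ≤ 0.110 gives R_L ≥ R_th(1/0.110 − 1) = 3.947 × 8.091 = 31.9 kΩ.

R_L(min) ≈ 31.9 kΩ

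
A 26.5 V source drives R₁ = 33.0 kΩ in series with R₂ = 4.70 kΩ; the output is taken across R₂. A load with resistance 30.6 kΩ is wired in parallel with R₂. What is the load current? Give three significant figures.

I_L ≈ 0.0952 mA

R₂‖R_L = 4.074 kΩ; V_out = 26.5 × 4.074/37.07 = 2.912 V.
I_L = V_out / R_L = 2.912 / 30.6 kΩ = 0.0952 mA.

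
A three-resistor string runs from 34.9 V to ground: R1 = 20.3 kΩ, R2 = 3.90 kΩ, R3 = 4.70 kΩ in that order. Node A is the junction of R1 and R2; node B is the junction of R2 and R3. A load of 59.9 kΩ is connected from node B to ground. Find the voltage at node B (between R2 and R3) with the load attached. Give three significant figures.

At node B, R3 is in parallel with the load: R3‖R_L = 4.358 kΩ.
Below node A the resistance is R2 + (R3‖R_L) = 8.258 kΩ, so V_A = 34.9 × 8.258/28.56 = 10.09 V.
Then V_B = V_A × (R3‖R_L)/(R2 + R3‖R_L) = 10.09 × 4.358/8.258 = 5.33 V.

V ≈ 5.33 V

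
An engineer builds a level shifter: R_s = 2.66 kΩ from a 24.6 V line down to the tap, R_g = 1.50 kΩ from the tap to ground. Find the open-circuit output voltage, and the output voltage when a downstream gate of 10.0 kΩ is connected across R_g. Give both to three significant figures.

Unloaded: 8.87 V; loaded: 8.09 V

Open-circuit: V = 24.6 × 1.50/(2.66 + 1.50) = 8.87 V.
With the load, R_g becomes R_g‖R_L = 1.304 kΩ, so V = 24.6 × 1.304/3.964 = 8.09 V.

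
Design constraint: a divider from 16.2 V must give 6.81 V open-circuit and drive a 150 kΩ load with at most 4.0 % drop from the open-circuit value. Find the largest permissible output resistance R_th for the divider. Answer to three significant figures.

Loading drop = R_th/(R_th + R_L) ≤ 0.0400, so R_th ≤ R_L · ε/(1−ε) = 150 kΩ × 0.0400/0.9600 = 6.25 kΩ.

R_th ≤ 6.25 kΩ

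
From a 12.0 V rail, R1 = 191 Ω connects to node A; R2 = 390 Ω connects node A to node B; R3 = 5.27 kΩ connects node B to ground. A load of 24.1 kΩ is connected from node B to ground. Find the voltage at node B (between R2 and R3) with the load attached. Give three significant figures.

At node B, R3 is in parallel with the load: R3‖R_L = 4324 Ω.
Below node A the resistance is R2 + (R3‖R_L) = 4714 Ω, so V_A = 12.0 × 4714/4905 = 11.53 V.
Then V_B = V_A × (R3‖R_L)/(R2 + R3‖R_L) = 11.53 × 4324/4714 = 10.6 V.

V ≈ 10.6 V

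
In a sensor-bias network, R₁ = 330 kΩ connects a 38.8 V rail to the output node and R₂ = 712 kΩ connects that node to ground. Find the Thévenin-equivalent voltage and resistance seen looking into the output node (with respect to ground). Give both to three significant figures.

V_th is the open-circuit tap voltage: 38.8 × 712/(330 + 712) = 26.5 V.
With the supply zeroed, R₁ and R₂ appear in parallel from the tap: R_th = R₁‖R₂ = (330 × 712)/1042 = 225 kΩ.

V_th = 26.5 V, R_th = 225 kΩ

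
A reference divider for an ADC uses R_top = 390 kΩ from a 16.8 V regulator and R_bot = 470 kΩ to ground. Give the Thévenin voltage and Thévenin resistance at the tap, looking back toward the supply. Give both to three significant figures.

V_th = 9.18 V, R_th = 213 kΩ

V_th is the open-circuit tap voltage: 16.8 × 470/(390 + 470) = 9.18 V.
With the supply zeroed, R_top and R_bot appear in parallel from the tap: R_th = R_top‖R_bot = (390 × 470)/860.0 = 213 kΩ.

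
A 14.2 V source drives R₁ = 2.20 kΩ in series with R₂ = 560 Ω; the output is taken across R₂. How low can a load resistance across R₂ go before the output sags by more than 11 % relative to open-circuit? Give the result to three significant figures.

Output resistance R_th = R₁‖R₂ = (2200 × 560)/2760 = 446.4 Ω.
The fractional drop is R_th/(R_th + R_L); requiring this ≤ 0.110 gives R_L ≥ R_th(1/0.110 − 1) = 446.4 × 8.091 = 3.61 kΩ.

R_L(min) ≈ 3.61 kΩ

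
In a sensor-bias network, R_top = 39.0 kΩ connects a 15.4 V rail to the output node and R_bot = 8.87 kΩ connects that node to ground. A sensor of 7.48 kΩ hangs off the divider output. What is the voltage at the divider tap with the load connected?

V_out ≈ 1.45 V

The load sits in parallel with R_bot: R_bot‖R_L = (8.87 × 7.48) / (8.87 + 7.48) = 4.058 kΩ.
V_out = 15.4 × 4.058 / (39.0 + 4.058) = 15.4 × 4.058/43.06 = 1.45 V.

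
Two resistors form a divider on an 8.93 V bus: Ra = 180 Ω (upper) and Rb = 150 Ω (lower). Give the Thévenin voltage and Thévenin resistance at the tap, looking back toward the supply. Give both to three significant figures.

V_th = 4.06 V, R_th = 81.8 Ω

V_th is the open-circuit tap voltage: 8.93 × 150/(180 + 150) = 4.06 V.
With the supply zeroed, Ra and Rb appear in parallel from the tap: R_th = Ra‖Rb = (180 × 150)/330.0 = 81.8 Ω.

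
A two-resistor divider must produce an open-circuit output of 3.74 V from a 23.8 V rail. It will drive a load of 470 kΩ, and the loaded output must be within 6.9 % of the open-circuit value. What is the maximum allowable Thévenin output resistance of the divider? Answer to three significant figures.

Loading drop = R_th/(R_th + R_L) ≤ 0.0690, so R_th ≤ R_L · ε/(1−ε) = 470 kΩ × 0.0690/0.9310 = 34.8 kΩ.
(Any R1, R2 with R2/(R1+R2) = 0.157 and R1‖R2 ≤ 34.8 kΩ will meet the spec.)

R_th ≤ 34.8 kΩ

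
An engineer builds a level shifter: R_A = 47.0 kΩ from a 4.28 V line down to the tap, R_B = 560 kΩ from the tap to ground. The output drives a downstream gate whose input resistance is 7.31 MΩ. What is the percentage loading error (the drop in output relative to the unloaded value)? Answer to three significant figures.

0.590 %

The divider's output (Thévenin) resistance is R_A‖R_B = 43.36 kΩ.
Fractional drop under load = R_th/(R_th + R_L) = 43.36 / (43.36 + 7310) = 0.005897.
So the output falls by 0.590 %.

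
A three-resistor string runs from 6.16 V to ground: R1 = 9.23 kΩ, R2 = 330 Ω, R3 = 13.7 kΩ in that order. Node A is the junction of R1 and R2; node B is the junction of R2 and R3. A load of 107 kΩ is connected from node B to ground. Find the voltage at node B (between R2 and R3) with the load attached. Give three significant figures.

V ≈ 3.45 V

At node B, R3 is in parallel with the load: R3‖R_L = 12140 Ω.
Below node A the resistance is R2 + (R3‖R_L) = 12470 Ω, so V_A = 6.16 × 12470/21700 = 3.540 V.
Then V_B = V_A × (R3‖R_L)/(R2 + R3‖R_L) = 3.540 × 12140/12470 = 3.45 V.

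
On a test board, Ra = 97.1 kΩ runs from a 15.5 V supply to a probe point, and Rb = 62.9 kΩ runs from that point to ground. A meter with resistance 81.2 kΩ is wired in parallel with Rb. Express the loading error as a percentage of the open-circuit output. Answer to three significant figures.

The divider's output (Thévenin) resistance is Ra‖Rb = 38.17 kΩ.
Fractional drop under load = R_th/(R_th + R_L) = 38.17 / (38.17 + 81.2) = 0.3198.
So the output falls by 32.0 %.

32.0 %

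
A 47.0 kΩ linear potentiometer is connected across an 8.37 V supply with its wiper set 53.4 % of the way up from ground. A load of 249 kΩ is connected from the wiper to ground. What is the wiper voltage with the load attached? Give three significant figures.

The wiper splits the pot into (1−α)R = 21.90 kΩ above and αR = 25.10 kΩ below.
Lower section ‖ load = 22.80 kΩ.
V_wiper = 8.37 × 22.80/(21.90 + 22.80) = 4.27 V.

V ≈ 4.27 V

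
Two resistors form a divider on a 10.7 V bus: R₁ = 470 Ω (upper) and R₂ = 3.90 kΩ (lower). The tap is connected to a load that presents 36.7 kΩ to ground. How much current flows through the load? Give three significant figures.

I_L ≈ 0.257 mA

R₂‖R_L = 3525 Ω; V_out = 10.7 × 3525/3995 = 9.441 V.
I_L = V_out / R_L = 9.441 / 36.7 kΩ = 0.257 mA.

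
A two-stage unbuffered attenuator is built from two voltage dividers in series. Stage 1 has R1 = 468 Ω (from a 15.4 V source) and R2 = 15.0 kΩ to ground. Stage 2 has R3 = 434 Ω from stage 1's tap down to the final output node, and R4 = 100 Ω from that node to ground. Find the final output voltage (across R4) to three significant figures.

Stage 2 presents R3+R4 = 534.0 Ω as a load on stage 1's tap.
Stage 1's lower leg becomes R2‖(R3+R4) = 515.6 Ω, so V_mid = 15.4 × 515.6/983.6 = 8.073 V.
Stage 2 is itself unloaded: V_out = V_mid × R4/(R3+R4) = 8.073 × 100/534.0 = 1.51 V.

V_out ≈ 1.51 V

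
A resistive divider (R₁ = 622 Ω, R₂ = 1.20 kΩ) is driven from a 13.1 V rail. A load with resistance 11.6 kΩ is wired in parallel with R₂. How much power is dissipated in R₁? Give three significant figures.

P ≈ 36.5 mW

Total resistance from the source is R₁ + (R₂‖R_L) = 1710 Ω, so I = 13.1/1710 Ω = 7.663 mA.
P = I²·R₁ = (7.663 mA)² × 622 Ω = 36.5 mW.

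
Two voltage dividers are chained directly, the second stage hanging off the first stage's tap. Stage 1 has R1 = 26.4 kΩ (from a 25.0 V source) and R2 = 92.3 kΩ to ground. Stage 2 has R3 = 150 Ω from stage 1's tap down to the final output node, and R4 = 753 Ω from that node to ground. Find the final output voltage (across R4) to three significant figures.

V_out ≈ 0.683 V

Stage 2 presents R3+R4 = 903.0 Ω as a load on stage 1's tap.
Stage 1's lower leg becomes R2‖(R3+R4) = 894.3 Ω, so V_mid = 25.0 × 894.3/27290 = 0.8191 V.
Stage 2 is itself unloaded: V_out = V_mid × R4/(R3+R4) = 0.8191 × 753/903.0 = 0.683 V.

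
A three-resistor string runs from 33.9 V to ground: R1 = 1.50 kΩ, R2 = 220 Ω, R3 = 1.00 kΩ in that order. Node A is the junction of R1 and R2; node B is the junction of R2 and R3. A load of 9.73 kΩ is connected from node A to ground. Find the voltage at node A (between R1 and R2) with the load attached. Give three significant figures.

Below node A the series string R2+R3 = 1220 Ω sits in parallel with the 9730 Ω load: 1084 Ω.
V_A = 33.9 × 1084/(1500 + 1084) = 14.2 V.

V ≈ 14.2 V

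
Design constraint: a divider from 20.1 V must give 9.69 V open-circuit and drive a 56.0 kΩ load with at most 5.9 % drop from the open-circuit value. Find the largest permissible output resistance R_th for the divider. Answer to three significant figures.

R_th ≤ 3.51 kΩ

Loading drop = R_th/(R_th + R_L) ≤ 0.0590, so R_th ≤ R_L · ε/(1−ε) = 56.0 kΩ × 0.0590/0.9410 = 3.51 kΩ.
(Any R1, R2 with R2/(R1+R2) = 0.482 and R1‖R2 ≤ 3.51 kΩ will meet the spec.)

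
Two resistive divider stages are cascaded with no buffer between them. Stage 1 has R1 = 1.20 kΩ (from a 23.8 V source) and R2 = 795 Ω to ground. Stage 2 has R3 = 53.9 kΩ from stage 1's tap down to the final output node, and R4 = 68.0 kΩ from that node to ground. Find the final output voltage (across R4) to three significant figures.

V_out ≈ 5.27 V

Stage 2 presents R3+R4 = 121900 Ω as a load on stage 1's tap.
Stage 1's lower leg becomes R2‖(R3+R4) = 789.8 Ω, so V_mid = 23.8 × 789.8/1990 = 9.447 V.
Stage 2 is itself unloaded: V_out = V_mid × R4/(R3+R4) = 9.447 × 68000/121900 = 5.27 V.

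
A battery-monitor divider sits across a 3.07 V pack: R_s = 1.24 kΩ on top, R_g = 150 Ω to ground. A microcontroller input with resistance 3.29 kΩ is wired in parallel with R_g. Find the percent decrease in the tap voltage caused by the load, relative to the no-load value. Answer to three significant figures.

3.91 %

The divider's output (Thévenin) resistance is R_s‖R_g = 133.8 Ω.
Fractional drop under load = R_th/(R_th + R_L) = 133.8 / (133.8 + 3290) = 0.03908.
So the output falls by 3.91 %.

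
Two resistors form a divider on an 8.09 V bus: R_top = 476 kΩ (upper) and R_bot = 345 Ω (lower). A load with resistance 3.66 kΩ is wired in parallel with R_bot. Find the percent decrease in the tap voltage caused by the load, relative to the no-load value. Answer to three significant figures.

Unloaded V = 8.09 × 345/476300 = 0.0058593 V.
Loaded: R_bot‖R_L = 315.3 Ω, giving V = 8.09 × 315.3/476300 = 0.0053549 V.
Drop = (0.0058593 − 0.0053549) / 0.0058593 = 8.61 %.

8.61 %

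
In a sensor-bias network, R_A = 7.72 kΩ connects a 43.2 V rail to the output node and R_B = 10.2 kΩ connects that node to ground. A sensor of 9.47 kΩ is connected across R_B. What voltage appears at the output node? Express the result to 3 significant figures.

The load sits in parallel with R_B: R_B‖R_L = (10.2 × 9.47) / (10.2 + 9.47) = 4.911 kΩ.
V_out = 43.2 × 4.911 / (7.72 + 4.911) = 43.2 × 4.911/12.63 = 16.8 V.

V_out ≈ 16.8 V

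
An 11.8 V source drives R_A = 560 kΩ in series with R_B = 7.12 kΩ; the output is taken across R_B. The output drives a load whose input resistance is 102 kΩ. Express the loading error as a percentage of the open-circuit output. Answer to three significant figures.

6.45 %

The divider's output (Thévenin) resistance is R_A‖R_B = 7.031 kΩ.
Fractional drop under load = R_th/(R_th + R_L) = 7.031 / (7.031 + 102) = 0.06448.
So the output falls by 6.45 %.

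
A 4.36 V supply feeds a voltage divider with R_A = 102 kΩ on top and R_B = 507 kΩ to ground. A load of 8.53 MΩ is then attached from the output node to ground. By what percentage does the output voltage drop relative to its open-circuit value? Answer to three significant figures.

0.986 %

The divider's output (Thévenin) resistance is R_A‖R_B = 84.92 kΩ.
Fractional drop under load = R_th/(R_th + R_L) = 84.92 / (84.92 + 8530) = 0.009857.
So the output falls by 0.986 %.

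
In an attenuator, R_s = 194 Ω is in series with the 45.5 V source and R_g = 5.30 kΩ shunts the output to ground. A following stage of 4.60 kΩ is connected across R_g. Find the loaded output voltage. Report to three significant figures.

The load sits in parallel with R_g: R_g‖R_L = (5300 × 4600) / (5300 + 4600) = 2463 Ω.
V_out = 45.5 × 2463 / (194 + 2463) = 45.5 × 2463/2657 = 42.2 V.

V_out ≈ 42.2 V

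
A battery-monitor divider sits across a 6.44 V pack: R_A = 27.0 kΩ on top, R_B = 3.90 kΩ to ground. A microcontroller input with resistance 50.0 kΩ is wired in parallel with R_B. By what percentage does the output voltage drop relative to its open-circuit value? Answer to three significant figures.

The divider's output (Thévenin) resistance is R_A‖R_B = 3.408 kΩ.
Fractional drop under load = R_th/(R_th + R_L) = 3.408 / (3.408 + 50.0) = 0.06381.
So the output falls by 6.38 %.

6.38 %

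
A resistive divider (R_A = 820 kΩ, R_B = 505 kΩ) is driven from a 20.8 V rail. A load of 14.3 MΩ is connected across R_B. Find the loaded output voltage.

The load sits in parallel with R_B: R_B‖R_L = (505 × 14300) / (505 + 14300) = 487.8 kΩ.
V_out = 20.8 × 487.8 / (820 + 487.8) = 20.8 × 487.8/1308 = 7.76 V.

V_out ≈ 7.76 V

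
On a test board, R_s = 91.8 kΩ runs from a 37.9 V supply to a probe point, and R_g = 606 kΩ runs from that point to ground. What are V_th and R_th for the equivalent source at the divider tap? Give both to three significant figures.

V_th is the open-circuit tap voltage: 37.9 × 606/(91.8 + 606) = 32.9 V.
With the supply zeroed, R_s and R_g appear in parallel from the tap: R_th = R_s‖R_g = (91.8 × 606)/697.8 = 79.7 kΩ.

V_th = 32.9 V, R_th = 79.7 kΩ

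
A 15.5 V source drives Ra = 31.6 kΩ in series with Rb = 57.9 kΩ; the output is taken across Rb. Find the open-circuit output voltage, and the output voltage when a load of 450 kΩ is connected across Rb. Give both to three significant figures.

Open-circuit: V = 15.5 × 57.9/(31.6 + 57.9) = 10.0 V.
With the load, Rb becomes Rb‖R_L = 51.30 kΩ, so V = 15.5 × 51.30/82.90 = 9.59 V.

Unloaded: 10.0 V; loaded: 9.59 V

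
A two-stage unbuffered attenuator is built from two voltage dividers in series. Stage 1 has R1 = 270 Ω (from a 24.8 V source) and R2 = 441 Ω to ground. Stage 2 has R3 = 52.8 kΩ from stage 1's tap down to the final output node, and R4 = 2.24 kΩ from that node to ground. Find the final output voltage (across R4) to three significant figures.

Stage 2 presents R3+R4 = 55040 Ω as a load on stage 1's tap.
Stage 1's lower leg becomes R2‖(R3+R4) = 437.5 Ω, so V_mid = 24.8 × 437.5/707.5 = 15.34 V.
Stage 2 is itself unloaded: V_out = V_mid × R4/(R3+R4) = 15.34 × 2240/55040 = 0.624 V.

V_out ≈ 0.624 V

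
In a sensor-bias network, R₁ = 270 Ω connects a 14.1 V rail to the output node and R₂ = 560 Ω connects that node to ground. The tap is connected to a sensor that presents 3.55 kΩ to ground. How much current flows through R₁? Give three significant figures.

R₂‖R_L = 483.7 Ω, so the source sees R₁ + R₂‖R_L = 753.7 Ω.
I = 14.1 V / 753.7 Ω = 18.7 mA.

I ≈ 18.7 mA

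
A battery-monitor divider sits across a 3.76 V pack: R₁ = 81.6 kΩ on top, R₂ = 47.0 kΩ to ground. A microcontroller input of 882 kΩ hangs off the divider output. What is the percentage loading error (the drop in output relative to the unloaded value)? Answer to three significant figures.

The divider's output (Thévenin) resistance is R₁‖R₂ = 29.82 kΩ.
Fractional drop under load = R_th/(R_th + R_L) = 29.82 / (29.82 + 882) = 0.03271.
So the output falls by 3.27 %.

3.27 %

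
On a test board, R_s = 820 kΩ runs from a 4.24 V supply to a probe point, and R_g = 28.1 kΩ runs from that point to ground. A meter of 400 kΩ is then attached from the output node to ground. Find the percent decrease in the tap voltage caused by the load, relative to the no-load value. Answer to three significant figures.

The divider's output (Thévenin) resistance is R_s‖R_g = 27.17 kΩ.
Fractional drop under load = R_th/(R_th + R_L) = 27.17 / (27.17 + 400) = 0.06360.
So the output falls by 6.36 %.

6.36 %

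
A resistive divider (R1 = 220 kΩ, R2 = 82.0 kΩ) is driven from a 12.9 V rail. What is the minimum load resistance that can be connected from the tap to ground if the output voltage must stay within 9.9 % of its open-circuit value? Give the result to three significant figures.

Output resistance R_th = R1‖R2 = (220 × 82.0)/302.0 = 59.74 kΩ.
The fractional drop is R_th/(R_th + R_L); requiring this ≤ 0.0990 gives R_L ≥ R_th(1/0.0990 − 1) = 59.74 × 9.101 = 544 kΩ.

R_L(min) ≈ 544 kΩ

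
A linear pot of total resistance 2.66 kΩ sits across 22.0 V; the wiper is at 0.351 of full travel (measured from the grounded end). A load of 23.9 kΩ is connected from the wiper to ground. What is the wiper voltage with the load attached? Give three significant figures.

The wiper splits the pot into (1−α)R = 1726 Ω above and αR = 933.7 Ω below.
Lower section ‖ load = 898.6 Ω.
V_wiper = 22.0 × 898.6/(1726 + 898.6) = 7.53 V.

V ≈ 7.53 V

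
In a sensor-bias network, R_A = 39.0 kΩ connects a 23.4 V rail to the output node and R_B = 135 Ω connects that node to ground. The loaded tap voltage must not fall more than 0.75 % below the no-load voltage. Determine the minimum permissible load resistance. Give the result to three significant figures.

R_L(min) ≈ 17.8 kΩ

Output resistance R_th = R_A‖R_B = (39000 × 135)/39140 = 134.5 Ω.
The fractional drop is R_th/(R_th + R_L); requiring this ≤ 0.00750 gives R_L ≥ R_th(1/0.00750 − 1) = 134.5 × 132.3 = 17.8 kΩ.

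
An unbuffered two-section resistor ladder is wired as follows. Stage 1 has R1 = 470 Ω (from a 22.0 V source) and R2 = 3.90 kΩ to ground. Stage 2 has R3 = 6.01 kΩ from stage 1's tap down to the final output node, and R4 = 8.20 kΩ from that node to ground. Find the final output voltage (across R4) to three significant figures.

Stage 2 presents R3+R4 = 14210 Ω as a load on stage 1's tap.
Stage 1's lower leg becomes R2‖(R3+R4) = 3060 Ω, so V_mid = 22.0 × 3060/3530 = 19.07 V.
Stage 2 is itself unloaded: V_out = V_mid × R4/(R3+R4) = 19.07 × 8200/14210 = 11.0 V.

V_out ≈ 11.0 V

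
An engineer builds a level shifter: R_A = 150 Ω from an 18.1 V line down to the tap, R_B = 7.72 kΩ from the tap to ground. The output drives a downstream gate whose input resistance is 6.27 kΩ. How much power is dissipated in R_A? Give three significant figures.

Total resistance from the source is R_A + (R_B‖R_L) = 3610 Ω, so I = 18.1/3610 Ω = 5.014 mA.
P = I²·R_A = (5.014 mA)² × 150 Ω = 3.77 mW.

P ≈ 3.77 mW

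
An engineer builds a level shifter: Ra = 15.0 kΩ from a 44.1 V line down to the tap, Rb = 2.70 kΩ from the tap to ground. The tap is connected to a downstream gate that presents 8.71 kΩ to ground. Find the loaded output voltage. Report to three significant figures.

The load sits in parallel with Rb: Rb‖R_L = (2.70 × 8.71) / (2.70 + 8.71) = 2.061 kΩ.
V_out = 44.1 × 2.061 / (15.0 + 2.061) = 44.1 × 2.061/17.06 = 5.33 V.

V_out ≈ 5.33 V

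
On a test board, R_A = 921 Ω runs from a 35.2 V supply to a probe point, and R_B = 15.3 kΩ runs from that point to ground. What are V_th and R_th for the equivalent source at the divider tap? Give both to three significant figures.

V_th = 33.2 V, R_th = 869 Ω

V_th is the open-circuit tap voltage: 35.2 × 15300/(921 + 15300) = 33.2 V.
With the supply zeroed, R_A and R_B appear in parallel from the tap: R_th = R_A‖R_B = (921 × 15300)/16220 = 869 Ω.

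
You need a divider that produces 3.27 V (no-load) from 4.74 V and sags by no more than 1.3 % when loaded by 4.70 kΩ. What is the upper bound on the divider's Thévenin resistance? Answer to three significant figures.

Loading drop = R_th/(R_th + R_L) ≤ 0.0130, so R_th ≤ R_L · ε/(1−ε) = 4.70 kΩ × 0.0130/0.9870 = 61.9 Ω.
(Any R1, R2 with R2/(R1+R2) = 0.690 and R1‖R2 ≤ 61.9 Ω will meet the spec.)

R_th ≤ 61.9 Ω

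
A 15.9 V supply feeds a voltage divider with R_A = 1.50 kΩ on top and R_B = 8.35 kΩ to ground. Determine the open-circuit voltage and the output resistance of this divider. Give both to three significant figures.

V_th is the open-circuit tap voltage: 15.9 × 8.35/(1.50 + 8.35) = 13.5 V.
With the supply zeroed, R_A and R_B appear in parallel from the tap: R_th = R_A‖R_B = (1.50 × 8.35)/9.850 = 1.27 kΩ.

V_th = 13.5 V, R_th = 1.27 kΩ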